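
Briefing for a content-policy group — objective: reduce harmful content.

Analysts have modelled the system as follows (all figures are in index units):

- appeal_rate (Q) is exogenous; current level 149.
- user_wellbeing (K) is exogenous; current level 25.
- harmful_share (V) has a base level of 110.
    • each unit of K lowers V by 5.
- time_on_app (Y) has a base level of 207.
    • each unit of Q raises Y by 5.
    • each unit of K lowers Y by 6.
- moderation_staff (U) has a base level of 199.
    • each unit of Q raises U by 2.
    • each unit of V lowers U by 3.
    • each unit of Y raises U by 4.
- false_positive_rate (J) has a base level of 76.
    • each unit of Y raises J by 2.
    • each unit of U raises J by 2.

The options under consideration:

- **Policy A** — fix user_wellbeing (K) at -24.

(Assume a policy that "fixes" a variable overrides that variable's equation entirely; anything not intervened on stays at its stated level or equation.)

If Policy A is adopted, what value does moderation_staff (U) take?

Policy A (K := -24):
  Q = 149
  K = -24
  V = 110 − 5·(-24) = 230
  Y = 207 + 5·149 − 6·(-24) = 1096
  U = 199 + 2·149 − 3·230 + 4·1096 = 4191

4191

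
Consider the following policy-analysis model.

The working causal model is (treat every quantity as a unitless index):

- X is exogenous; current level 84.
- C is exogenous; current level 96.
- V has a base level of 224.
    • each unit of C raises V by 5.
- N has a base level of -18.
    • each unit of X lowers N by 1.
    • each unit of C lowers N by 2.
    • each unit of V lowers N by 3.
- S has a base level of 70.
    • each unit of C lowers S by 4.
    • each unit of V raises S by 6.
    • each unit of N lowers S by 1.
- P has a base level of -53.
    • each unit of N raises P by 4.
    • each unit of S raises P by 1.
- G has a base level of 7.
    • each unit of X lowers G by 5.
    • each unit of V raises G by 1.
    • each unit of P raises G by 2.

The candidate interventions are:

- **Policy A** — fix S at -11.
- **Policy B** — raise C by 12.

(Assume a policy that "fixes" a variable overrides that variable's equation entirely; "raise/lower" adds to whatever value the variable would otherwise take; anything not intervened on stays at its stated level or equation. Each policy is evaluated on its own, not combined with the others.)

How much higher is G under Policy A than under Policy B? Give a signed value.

Policy A (S := -11):
  X = 84
  C = 96
  V = 224 + 5·96 = 704
  N = -18 − 84 − 2·96 − 3·704 = -2406
  S = -11
  P = -53 + 4·(-2406) + (-11) = -9688
  G = 7 − 5·84 + 704 + 2·(-9688) = -19085
Policy B (C + 12):
  X = 84
  C = 96 + 12 = 108
  V = 224 + 5·108 = 764
  N = -18 − 84 − 2·108 − 3·764 = -2610
  S = 70 − 4·108 + 6·764 − (-2610) = 6832
  P = -53 + 4·(-2610) + 6832 = -3661
  G = 7 − 5·84 + 764 + 2·(-3661) = -6971
G: -19085 − (-6971) = -12114

-12114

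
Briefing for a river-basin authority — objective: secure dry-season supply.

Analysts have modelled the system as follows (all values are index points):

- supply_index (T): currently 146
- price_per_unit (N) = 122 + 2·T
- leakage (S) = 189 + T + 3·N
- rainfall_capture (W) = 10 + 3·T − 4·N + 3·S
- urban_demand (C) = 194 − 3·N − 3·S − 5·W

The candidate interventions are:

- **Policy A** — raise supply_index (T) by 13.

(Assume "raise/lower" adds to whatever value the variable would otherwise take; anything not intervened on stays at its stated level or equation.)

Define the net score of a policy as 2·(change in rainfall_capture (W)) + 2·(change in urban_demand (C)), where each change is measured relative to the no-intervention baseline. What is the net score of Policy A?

Baseline:
  T = 146
  N = 122 + 2·146 = 414
  S = 189 + 146 + 3·414 = 1577
  W = 10 + 3·146 − 4·414 + 3·1577 = 3523
  C = 194 − 3·414 − 3·1577 − 5·3523 = -23394
Policy A (T + 13):
  T = 146 + 13 = 159
  N = 122 + 2·159 = 440
  S = 189 + 159 + 3·440 = 1668
  W = 10 + 3·159 − 4·440 + 3·1668 = 3731
  C = 194 − 3·440 − 3·1668 − 5·3731 = -24785
ΔW = 3731 − 3523 = 208; ΔC = -24785 − (-23394) = -1391
Score = 2·208 + 2·(-1391) = -2366

-2366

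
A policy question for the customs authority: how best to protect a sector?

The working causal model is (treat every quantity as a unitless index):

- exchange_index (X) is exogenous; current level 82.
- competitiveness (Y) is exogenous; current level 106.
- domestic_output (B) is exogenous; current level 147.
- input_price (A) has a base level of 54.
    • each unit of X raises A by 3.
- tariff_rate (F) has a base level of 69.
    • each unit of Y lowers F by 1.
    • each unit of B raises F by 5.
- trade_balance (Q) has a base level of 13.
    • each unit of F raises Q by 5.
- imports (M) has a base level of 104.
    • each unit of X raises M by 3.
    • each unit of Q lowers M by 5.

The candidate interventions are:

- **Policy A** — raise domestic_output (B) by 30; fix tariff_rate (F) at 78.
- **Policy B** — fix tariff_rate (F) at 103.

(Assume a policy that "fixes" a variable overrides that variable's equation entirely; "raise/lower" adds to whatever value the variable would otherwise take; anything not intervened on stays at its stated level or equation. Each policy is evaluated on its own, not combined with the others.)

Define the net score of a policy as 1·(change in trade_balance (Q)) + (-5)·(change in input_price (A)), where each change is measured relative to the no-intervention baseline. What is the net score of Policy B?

Baseline:
  X = 82
  Y = 106
  B = 147
  A = 54 + 3·82 = 300
  F = 69 − 106 + 5·147 = 698
  Q = 13 + 5·698 = 3503
Policy B (F := 103):
  X = 82
  Y = 106
  B = 147
  A = 54 + 3·82 = 300
  F = 103
  Q = 13 + 5·103 = 528
ΔQ = 528 − 3503 = -2975; ΔA = 300 − 300 = 0
Score = 1·(-2975) + (-5)·0 = -2975

-2975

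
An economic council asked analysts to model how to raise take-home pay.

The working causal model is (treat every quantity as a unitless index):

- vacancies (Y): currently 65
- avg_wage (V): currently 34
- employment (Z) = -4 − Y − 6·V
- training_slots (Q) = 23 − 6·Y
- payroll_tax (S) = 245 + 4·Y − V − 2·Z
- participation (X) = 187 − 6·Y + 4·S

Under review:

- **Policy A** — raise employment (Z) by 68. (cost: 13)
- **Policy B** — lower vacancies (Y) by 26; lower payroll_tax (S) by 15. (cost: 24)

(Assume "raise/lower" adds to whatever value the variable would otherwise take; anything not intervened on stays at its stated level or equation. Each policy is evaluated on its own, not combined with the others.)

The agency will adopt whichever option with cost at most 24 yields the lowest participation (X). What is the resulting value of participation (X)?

3321

Policy A (Z + 68):
  Y = 65
  V = 34
  Z = -4 − 65 − 6·34 (+68 from intervention) = -205
  S = 245 + 4·65 − 34 − 2·(-205) = 881
  X = 187 − 6·65 + 4·881 = 3321
Policy B (Y − 26, S − 15):
  Y = 65 − 26 = 39
  V = 34
  Z = -4 − 39 − 6·34 = -247
  S = 245 + 4·39 − 34 − 2·(-247) (−15 from intervention) = 846
  X = 187 − 6·39 + 4·846 = 3337
Comparing — Policy A: X=3321, Policy B: X=3337. Lowest is 3321 (Policy A).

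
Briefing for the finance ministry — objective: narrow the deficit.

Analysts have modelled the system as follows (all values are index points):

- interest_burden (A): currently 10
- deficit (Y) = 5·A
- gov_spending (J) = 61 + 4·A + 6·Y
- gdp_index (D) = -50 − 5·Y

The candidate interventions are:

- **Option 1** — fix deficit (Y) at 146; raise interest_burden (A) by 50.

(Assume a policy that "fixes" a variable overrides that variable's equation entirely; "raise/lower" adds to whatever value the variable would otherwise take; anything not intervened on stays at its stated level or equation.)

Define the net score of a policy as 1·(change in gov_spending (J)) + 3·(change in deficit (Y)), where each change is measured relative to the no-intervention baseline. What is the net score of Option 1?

Baseline:
  A = 10
  Y = 0 + 5·10 = 50
  J = 61 + 4·10 + 6·50 = 401
Option 1 (Y := 146, A + 50):
  A = 10 + 50 = 60
  Y = 146
  J = 61 + 4·60 + 6·146 = 1177
ΔJ = 1177 − 401 = 776; ΔY = 146 − 50 = 96
Score = 1·776 + 3·96 = 1064

1064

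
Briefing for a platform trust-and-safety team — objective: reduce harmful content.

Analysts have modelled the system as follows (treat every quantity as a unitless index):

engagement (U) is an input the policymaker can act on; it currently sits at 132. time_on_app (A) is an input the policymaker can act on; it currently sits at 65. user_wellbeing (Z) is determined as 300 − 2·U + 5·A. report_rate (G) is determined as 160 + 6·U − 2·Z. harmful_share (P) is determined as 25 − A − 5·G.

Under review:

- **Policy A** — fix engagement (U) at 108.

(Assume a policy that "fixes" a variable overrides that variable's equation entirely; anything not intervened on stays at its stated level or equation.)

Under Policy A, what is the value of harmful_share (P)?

10

Policy A (U := 108):
  U = 108
  A = 65
  Z = 300 − 2·108 + 5·65 = 409
  G = 160 + 6·108 − 2·409 = -10
  P = 25 − 65 − 5·(-10) = 10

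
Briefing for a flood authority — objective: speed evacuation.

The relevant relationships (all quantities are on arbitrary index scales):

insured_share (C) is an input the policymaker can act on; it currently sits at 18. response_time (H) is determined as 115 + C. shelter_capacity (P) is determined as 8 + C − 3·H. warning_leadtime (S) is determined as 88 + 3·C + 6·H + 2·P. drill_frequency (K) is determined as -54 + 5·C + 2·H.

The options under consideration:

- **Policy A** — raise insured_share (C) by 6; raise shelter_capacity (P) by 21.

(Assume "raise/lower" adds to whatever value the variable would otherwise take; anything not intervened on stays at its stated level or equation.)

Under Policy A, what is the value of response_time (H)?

Policy A (C + 6, P + 21):
  C = 18 + 6 = 24
  H = 115 + 24 = 139

139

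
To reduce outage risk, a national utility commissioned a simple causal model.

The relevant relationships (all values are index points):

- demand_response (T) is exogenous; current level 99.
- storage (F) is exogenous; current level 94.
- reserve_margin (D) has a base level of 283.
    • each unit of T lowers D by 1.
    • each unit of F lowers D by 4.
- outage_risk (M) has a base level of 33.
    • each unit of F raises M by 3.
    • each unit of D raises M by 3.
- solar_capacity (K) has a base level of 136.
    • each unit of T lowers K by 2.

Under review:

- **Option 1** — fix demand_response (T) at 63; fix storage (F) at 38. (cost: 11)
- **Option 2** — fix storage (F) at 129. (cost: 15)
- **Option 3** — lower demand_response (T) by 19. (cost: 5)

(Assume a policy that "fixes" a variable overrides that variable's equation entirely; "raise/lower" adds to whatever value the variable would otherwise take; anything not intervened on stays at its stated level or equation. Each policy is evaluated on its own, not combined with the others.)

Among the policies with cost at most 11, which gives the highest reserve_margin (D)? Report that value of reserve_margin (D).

Option 1 (T := 63, F := 38):
  T = 63
  F = 38
  D = 283 − 63 − 4·38 = 68
Option 3 (T − 19):
  T = 99 − 19 = 80
  F = 94
  D = 283 − 80 − 4·94 = -173
Comparing — Option 1: D=68, Option 3: D=-173. Highest is 68 (Option 1).

68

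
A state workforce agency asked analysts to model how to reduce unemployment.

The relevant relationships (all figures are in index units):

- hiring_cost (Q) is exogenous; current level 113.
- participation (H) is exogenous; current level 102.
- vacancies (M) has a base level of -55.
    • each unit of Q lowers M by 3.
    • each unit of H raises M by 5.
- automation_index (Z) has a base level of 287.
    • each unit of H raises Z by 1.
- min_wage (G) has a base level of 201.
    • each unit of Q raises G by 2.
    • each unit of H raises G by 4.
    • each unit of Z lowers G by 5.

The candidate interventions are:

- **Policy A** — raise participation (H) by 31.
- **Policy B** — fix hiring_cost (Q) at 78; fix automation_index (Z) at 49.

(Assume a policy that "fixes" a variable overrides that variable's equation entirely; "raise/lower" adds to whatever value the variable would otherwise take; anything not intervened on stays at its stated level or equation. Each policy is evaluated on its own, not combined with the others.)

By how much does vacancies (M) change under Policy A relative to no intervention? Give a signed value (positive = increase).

155

Baseline:
  Q = 113
  H = 102
  M = -55 − 3·113 + 5·102 = 116
Policy A (H + 31):
  Q = 113
  H = 102 + 31 = 133
  M = -55 − 3·113 + 5·133 = 271
Change in M: 271 − 116 = 155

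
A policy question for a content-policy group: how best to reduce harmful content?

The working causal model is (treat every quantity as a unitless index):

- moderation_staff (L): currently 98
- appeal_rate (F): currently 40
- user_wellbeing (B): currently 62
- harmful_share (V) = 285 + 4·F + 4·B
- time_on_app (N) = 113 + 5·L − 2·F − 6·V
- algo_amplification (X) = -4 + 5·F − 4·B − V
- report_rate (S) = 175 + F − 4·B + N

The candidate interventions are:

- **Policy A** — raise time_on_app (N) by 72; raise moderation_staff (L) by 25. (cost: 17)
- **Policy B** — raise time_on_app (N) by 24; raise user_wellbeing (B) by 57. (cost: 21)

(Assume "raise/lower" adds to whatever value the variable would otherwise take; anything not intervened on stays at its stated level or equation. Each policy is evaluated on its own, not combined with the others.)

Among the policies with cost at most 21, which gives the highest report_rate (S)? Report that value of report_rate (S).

-3471

Policy A (N + 72, L + 25):
  L = 98 + 25 = 123
  F = 40
  B = 62
  V = 285 + 4·40 + 4·62 = 693
  N = 113 + 5·123 − 2·40 − 6·693 (+72 from intervention) = -3438
  S = 175 + 40 − 4·62 + (-3438) = -3471
Policy B (N + 24, B + 57):
  L = 98
  F = 40
  B = 62 + 57 = 119
  V = 285 + 4·40 + 4·119 = 921
  N = 113 + 5·98 − 2·40 − 6·921 (+24 from intervention) = -4979
  S = 175 + 40 − 4·119 + (-4979) = -5240
Comparing — Policy A: S=-3471, Policy B: S=-5240. Highest is -3471 (Policy A).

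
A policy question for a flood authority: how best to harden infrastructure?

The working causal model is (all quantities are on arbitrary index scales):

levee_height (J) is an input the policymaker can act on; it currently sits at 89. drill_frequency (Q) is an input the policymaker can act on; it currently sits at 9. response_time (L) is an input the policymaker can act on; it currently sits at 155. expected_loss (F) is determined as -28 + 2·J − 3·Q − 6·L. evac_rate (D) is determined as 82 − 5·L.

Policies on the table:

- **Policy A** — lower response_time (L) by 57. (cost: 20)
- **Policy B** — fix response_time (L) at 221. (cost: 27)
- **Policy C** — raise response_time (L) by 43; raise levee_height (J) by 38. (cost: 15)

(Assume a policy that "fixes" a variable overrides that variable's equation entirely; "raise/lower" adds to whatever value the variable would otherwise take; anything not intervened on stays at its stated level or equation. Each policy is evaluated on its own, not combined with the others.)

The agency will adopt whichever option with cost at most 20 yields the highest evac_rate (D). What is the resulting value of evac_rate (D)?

-408

Policy A (L − 57):
  L = 155 − 57 = 98
  D = 82 − 5·98 = -408
Policy C (L + 43, J + 38):
  L = 155 + 43 = 198
  D = 82 − 5·198 = -908
Comparing — Policy A: D=-408, Policy C: D=-908. Highest is -408 (Policy A).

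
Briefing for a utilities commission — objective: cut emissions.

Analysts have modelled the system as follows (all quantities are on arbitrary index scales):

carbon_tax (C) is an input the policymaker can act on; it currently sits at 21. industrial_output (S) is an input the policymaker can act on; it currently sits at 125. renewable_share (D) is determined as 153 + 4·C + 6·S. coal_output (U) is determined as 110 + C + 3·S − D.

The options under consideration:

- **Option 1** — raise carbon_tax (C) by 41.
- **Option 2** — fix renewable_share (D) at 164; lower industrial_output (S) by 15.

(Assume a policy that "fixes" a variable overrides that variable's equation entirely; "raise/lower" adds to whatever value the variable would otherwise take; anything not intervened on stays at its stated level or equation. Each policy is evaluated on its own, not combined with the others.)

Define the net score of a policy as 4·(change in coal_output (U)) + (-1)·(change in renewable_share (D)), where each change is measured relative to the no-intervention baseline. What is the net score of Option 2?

3935

Baseline:
  C = 21
  S = 125
  D = 153 + 4·21 + 6·125 = 987
  U = 110 + 21 + 3·125 − 987 = -481
Option 2 (D := 164, S − 15):
  C = 21
  S = 125 − 15 = 110
  D = 164
  U = 110 + 21 + 3·110 − 164 = 297
ΔU = 297 − (-481) = 778; ΔD = 164 − 987 = -823
Score = 4·778 + (-1)·(-823) = 3935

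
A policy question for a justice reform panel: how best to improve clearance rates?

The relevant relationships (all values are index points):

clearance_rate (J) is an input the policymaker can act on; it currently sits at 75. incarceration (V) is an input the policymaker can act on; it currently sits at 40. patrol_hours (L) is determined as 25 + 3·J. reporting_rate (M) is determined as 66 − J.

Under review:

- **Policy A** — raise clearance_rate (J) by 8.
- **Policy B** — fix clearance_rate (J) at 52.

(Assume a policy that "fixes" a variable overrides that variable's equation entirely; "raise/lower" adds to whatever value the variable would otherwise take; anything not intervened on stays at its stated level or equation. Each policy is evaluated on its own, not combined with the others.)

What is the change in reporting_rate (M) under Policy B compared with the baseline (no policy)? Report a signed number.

Baseline:
  J = 75
  M = 66 − 75 = -9
Policy B (J := 52):
  J = 52
  M = 66 − 52 = 14
Change in M: 14 − (-9) = 23

23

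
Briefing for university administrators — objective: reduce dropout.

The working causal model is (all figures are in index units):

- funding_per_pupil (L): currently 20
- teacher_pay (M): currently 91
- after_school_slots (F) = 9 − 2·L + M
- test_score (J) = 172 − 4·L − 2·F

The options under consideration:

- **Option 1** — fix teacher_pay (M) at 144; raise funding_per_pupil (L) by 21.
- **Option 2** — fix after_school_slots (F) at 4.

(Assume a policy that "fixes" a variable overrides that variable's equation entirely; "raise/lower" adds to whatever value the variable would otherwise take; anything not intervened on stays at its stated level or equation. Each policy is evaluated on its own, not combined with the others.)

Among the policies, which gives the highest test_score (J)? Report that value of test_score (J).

Option 1 (M := 144, L + 21):
  L = 20 + 21 = 41
  M = 144
  F = 9 − 2·41 + 144 = 71
  J = 172 − 4·41 − 2·71 = -134
Option 2 (F := 4):
  L = 20
  M = 91
  F = 4
  J = 172 − 4·20 − 2·4 = 84
Comparing — Option 1: J=-134, Option 2: J=84. Highest is 84 (Option 2).

84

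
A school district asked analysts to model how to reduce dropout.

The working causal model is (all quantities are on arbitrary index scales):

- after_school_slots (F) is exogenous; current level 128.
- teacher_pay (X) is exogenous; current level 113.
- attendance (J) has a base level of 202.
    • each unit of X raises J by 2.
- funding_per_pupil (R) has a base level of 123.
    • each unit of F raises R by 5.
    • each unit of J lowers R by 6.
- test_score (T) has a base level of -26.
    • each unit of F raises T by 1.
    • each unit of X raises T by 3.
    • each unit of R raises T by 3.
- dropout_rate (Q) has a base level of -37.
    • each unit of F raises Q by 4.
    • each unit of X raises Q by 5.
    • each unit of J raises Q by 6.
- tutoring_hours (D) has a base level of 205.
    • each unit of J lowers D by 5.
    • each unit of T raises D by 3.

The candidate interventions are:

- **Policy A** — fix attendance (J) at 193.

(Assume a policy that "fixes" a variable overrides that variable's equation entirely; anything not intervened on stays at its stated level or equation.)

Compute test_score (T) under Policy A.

Policy A (J := 193):
  F = 128
  X = 113
  J = 193
  R = 123 + 5·128 − 6·193 = -395
  T = -26 + 128 + 3·113 + 3·(-395) = -744

-744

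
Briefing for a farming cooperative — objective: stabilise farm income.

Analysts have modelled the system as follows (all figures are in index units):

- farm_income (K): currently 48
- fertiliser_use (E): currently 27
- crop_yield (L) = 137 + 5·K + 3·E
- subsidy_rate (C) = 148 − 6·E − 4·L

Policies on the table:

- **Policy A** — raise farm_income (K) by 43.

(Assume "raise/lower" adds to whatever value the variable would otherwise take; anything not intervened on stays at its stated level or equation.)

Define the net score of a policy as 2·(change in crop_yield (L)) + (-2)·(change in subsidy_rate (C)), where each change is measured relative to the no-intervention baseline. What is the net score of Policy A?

Baseline:
  K = 48
  E = 27
  L = 137 + 5·48 + 3·27 = 458
  C = 148 − 6·27 − 4·458 = -1846
Policy A (K + 43):
  K = 48 + 43 = 91
  E = 27
  L = 137 + 5·91 + 3·27 = 673
  C = 148 − 6·27 − 4·673 = -2706
ΔL = 673 − 458 = 215; ΔC = -2706 − (-1846) = -860
Score = 2·215 + (-2)·(-860) = 2150

2150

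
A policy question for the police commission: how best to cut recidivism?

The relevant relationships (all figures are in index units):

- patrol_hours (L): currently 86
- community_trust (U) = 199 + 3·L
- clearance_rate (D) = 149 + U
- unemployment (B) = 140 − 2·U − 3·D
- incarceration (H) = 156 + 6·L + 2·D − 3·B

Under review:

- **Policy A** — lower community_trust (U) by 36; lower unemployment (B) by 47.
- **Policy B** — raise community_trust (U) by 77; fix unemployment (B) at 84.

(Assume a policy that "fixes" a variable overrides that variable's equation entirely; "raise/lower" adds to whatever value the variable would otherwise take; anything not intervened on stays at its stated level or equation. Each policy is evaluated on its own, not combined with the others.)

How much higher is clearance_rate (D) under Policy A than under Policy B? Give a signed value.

-113

Policy A (U − 36, B − 47):
  L = 86
  U = 199 + 3·86 (−36 from intervention) = 421
  D = 149 + 421 = 570
Policy B (U + 77, B := 84):
  L = 86
  U = 199 + 3·86 (+77 from intervention) = 534
  D = 149 + 534 = 683
D: 570 − 683 = -113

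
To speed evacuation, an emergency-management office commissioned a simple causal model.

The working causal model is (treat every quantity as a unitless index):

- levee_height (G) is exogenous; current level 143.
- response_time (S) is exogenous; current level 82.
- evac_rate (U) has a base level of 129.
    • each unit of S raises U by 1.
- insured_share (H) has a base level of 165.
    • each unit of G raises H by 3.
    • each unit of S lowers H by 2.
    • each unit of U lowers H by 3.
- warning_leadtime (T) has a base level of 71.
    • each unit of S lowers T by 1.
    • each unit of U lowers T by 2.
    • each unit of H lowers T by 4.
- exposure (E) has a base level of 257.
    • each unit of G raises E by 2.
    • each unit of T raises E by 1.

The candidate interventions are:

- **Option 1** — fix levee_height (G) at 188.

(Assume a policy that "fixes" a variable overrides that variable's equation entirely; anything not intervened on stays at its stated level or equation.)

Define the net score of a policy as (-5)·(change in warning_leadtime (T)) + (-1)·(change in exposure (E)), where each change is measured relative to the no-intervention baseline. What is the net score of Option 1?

3150

Baseline:
  G = 143
  S = 82
  U = 129 + 82 = 211
  H = 165 + 3·143 − 2·82 − 3·211 = -203
  T = 71 − 82 − 2·211 − 4·(-203) = 379
  E = 257 + 2·143 + 379 = 922
Option 1 (G := 188):
  G = 188
  S = 82
  U = 129 + 82 = 211
  H = 165 + 3·188 − 2·82 − 3·211 = -68
  T = 71 − 82 − 2·211 − 4·(-68) = -161
  E = 257 + 2·188 + (-161) = 472
ΔT = -161 − 379 = -540; ΔE = 472 − 922 = -450
Score = (-5)·(-540) + (-1)·(-450) = 3150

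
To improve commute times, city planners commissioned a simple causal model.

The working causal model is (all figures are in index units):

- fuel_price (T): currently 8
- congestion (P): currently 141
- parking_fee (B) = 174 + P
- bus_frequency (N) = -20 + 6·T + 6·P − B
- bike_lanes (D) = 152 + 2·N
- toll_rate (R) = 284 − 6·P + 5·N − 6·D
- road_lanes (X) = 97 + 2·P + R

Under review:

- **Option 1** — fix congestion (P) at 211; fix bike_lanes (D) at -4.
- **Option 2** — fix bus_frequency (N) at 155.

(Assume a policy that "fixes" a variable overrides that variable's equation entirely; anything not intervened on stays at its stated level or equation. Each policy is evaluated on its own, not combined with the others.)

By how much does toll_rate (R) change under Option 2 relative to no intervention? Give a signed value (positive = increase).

2828

Baseline:
  T = 8
  P = 141
  B = 174 + 141 = 315
  N = -20 + 6·8 + 6·141 − 315 = 559
  D = 152 + 2·559 = 1270
  R = 284 − 6·141 + 5·559 − 6·1270 = -5387
Option 2 (N := 155):
  T = 8
  P = 141
  B = 174 + 141 = 315
  N = 155
  D = 152 + 2·155 = 462
  R = 284 − 6·141 + 5·155 − 6·462 = -2559
Change in R: -2559 − (-5387) = 2828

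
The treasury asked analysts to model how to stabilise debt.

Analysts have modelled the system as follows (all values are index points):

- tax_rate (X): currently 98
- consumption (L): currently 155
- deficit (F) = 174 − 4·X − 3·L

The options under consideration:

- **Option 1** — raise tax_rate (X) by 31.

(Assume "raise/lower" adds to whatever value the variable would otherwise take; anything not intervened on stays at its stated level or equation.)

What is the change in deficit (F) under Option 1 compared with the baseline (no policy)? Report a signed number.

Baseline:
  X = 98
  L = 155
  F = 174 − 4·98 − 3·155 = -683
Option 1 (X + 31):
  X = 98 + 31 = 129
  L = 155
  F = 174 − 4·129 − 3·155 = -807
Change in F: -807 − (-683) = -124

-124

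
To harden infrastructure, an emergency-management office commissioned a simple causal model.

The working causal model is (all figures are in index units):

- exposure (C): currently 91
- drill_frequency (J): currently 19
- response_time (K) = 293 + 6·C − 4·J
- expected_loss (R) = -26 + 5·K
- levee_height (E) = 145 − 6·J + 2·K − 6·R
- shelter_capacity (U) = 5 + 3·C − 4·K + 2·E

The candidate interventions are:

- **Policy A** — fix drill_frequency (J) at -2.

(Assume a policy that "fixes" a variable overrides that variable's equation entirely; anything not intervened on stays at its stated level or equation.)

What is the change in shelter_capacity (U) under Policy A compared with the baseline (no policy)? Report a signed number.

-4788

Baseline:
  C = 91
  J = 19
  K = 293 + 6·91 − 4·19 = 763
  R = -26 + 5·763 = 3789
  E = 145 − 6·19 + 2·763 − 6·3789 = -21177
  U = 5 + 3·91 − 4·763 + 2·(-21177) = -45128
Policy A (J := -2):
  C = 91
  J = -2
  K = 293 + 6·91 − 4·(-2) = 847
  R = -26 + 5·847 = 4209
  E = 145 − 6·(-2) + 2·847 − 6·4209 = -23403
  U = 5 + 3·91 − 4·847 + 2·(-23403) = -49916
Change in U: -49916 − (-45128) = -4788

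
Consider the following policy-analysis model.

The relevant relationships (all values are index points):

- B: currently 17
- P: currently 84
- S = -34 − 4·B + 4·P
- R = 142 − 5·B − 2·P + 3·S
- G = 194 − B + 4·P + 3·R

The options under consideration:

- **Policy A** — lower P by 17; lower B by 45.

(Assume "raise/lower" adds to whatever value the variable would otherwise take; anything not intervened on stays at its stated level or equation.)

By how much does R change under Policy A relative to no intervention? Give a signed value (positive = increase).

Baseline:
  B = 17
  P = 84
  S = -34 − 4·17 + 4·84 = 234
  R = 142 − 5·17 − 2·84 + 3·234 = 591
Policy A (P − 17, B − 45):
  B = 17 − 45 = -28
  P = 84 − 17 = 67
  S = -34 − 4·(-28) + 4·67 = 346
  R = 142 − 5·(-28) − 2·67 + 3·346 = 1186
Change in R: 1186 − 591 = 595

595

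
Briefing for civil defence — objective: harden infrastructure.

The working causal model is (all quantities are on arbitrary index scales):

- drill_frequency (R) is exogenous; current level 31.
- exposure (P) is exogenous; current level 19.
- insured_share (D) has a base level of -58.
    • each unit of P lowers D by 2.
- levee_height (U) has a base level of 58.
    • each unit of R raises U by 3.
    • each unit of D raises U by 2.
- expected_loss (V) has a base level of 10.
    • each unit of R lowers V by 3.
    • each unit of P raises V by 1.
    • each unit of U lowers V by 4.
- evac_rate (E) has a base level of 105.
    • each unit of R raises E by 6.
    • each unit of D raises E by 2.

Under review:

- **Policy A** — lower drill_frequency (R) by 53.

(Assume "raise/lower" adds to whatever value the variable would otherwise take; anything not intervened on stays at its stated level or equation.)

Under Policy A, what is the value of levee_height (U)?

-200

Policy A (R − 53):
  R = 31 − 53 = -22
  P = 19
  D = -58 − 2·19 = -96
  U = 58 + 3·(-22) + 2·(-96) = -200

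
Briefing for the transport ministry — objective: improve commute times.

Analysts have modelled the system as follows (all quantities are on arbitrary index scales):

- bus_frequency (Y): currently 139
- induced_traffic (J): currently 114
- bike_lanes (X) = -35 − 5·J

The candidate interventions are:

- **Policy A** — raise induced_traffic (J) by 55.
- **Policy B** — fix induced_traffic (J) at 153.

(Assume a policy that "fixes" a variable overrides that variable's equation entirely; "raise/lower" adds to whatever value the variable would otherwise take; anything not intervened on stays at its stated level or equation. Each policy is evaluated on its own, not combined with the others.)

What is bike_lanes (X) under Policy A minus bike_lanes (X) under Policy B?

Policy A (J + 55):
  J = 114 + 55 = 169
  X = -35 − 5·169 = -880
Policy B (J := 153):
  J = 153
  X = -35 − 5·153 = -800
X: -880 − (-800) = -80

-80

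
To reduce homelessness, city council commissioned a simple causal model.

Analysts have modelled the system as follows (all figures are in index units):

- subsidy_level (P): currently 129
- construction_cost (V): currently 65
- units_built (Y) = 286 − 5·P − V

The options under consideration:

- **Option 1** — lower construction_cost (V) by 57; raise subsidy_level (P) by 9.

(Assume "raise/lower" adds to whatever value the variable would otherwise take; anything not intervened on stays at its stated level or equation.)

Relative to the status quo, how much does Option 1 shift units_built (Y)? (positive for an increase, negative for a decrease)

12

Baseline:
  P = 129
  V = 65
  Y = 286 − 5·129 − 65 = -424
Option 1 (V − 57, P + 9):
  P = 129 + 9 = 138
  V = 65 − 57 = 8
  Y = 286 − 5·138 − 8 = -412
Change in Y: -412 − (-424) = 12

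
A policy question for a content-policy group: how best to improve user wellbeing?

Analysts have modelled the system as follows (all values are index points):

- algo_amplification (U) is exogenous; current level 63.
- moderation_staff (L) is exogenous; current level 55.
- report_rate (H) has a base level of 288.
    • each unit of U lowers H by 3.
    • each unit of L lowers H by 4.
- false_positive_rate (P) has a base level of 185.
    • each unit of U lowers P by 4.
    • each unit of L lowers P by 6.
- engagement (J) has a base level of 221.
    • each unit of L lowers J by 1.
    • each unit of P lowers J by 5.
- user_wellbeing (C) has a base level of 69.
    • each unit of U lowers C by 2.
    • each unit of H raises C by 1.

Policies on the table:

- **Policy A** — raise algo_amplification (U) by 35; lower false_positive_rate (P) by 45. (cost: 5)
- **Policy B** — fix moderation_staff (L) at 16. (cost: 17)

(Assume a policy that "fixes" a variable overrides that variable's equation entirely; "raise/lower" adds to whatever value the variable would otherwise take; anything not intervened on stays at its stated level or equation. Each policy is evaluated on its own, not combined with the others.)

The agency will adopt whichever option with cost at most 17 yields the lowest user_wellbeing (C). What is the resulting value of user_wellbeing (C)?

-353

Policy A (U + 35, P − 45):
  U = 63 + 35 = 98
  L = 55
  H = 288 − 3·98 − 4·55 = -226
  C = 69 − 2·98 + (-226) = -353
Policy B (L := 16):
  U = 63
  L = 16
  H = 288 − 3·63 − 4·16 = 35
  C = 69 − 2·63 + 35 = -22
Comparing — Policy A: C=-353, Policy B: C=-22. Lowest is -353 (Policy A).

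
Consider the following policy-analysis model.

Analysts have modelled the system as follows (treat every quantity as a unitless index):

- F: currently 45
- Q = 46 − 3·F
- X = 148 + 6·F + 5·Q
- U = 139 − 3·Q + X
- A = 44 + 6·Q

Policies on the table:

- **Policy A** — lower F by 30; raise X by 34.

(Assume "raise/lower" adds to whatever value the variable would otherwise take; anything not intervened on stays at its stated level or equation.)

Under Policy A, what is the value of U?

Policy A (F − 30, X + 34):
  F = 45 − 30 = 15
  Q = 46 − 3·15 = 1
  X = 148 + 6·15 + 5·1 (+34 from intervention) = 277
  U = 139 − 3·1 + 277 = 413

413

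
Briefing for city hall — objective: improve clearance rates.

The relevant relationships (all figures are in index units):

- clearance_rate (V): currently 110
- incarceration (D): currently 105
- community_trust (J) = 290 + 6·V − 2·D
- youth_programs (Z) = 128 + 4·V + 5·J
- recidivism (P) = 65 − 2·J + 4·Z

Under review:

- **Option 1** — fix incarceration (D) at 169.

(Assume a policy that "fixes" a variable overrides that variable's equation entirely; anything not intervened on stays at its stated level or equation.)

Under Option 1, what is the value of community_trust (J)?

612

Option 1 (D := 169):
  V = 110
  D = 169
  J = 290 + 6·110 − 2·169 = 612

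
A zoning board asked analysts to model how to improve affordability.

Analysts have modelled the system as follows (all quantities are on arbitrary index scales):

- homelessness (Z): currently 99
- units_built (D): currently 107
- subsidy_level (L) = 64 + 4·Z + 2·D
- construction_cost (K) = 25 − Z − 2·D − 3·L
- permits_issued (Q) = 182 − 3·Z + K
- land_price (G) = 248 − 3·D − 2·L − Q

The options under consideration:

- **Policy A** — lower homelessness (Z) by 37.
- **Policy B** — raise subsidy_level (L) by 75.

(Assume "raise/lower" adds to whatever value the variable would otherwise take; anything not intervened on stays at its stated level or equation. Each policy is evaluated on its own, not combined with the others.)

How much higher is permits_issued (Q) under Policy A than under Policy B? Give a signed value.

Policy A (Z − 37):
  Z = 99 − 37 = 62
  D = 107
  L = 64 + 4·62 + 2·107 = 526
  K = 25 − 62 − 2·107 − 3·526 = -1829
  Q = 182 − 3·62 + (-1829) = -1833
Policy B (L + 75):
  Z = 99
  D = 107
  L = 64 + 4·99 + 2·107 (+75 from intervention) = 749
  K = 25 − 99 − 2·107 − 3·749 = -2535
  Q = 182 − 3·99 + (-2535) = -2650
Q: -1833 − (-2650) = 817

817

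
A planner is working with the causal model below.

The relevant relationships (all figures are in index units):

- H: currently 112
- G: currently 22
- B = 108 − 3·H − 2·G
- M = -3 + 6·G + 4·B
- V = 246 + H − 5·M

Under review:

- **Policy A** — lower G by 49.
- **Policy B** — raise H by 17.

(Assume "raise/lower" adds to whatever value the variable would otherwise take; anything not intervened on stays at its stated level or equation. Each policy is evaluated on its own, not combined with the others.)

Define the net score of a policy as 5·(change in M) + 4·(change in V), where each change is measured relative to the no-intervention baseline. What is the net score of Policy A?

Baseline:
  H = 112
  G = 22
  B = 108 − 3·112 − 2·22 = -272
  M = -3 + 6·22 + 4·(-272) = -959
  V = 246 + 112 − 5·(-959) = 5153
Policy A (G − 49):
  H = 112
  G = 22 − 49 = -27
  B = 108 − 3·112 − 2·(-27) = -174
  M = -3 + 6·(-27) + 4·(-174) = -861
  V = 246 + 112 − 5·(-861) = 4663
ΔM = -861 − (-959) = 98; ΔV = 4663 − 5153 = -490
Score = 5·98 + 4·(-490) = -1470

-1470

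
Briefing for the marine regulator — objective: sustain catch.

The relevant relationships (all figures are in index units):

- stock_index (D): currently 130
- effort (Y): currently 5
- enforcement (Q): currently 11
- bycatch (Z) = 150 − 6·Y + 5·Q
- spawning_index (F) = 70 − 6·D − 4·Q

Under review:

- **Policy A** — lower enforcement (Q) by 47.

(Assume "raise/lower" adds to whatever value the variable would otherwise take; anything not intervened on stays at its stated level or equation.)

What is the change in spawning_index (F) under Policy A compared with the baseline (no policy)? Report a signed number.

188

Baseline:
  D = 130
  Q = 11
  F = 70 − 6·130 − 4·11 = -754
Policy A (Q − 47):
  D = 130
  Q = 11 − 47 = -36
  F = 70 − 6·130 − 4·(-36) = -566
Change in F: -566 − (-754) = 188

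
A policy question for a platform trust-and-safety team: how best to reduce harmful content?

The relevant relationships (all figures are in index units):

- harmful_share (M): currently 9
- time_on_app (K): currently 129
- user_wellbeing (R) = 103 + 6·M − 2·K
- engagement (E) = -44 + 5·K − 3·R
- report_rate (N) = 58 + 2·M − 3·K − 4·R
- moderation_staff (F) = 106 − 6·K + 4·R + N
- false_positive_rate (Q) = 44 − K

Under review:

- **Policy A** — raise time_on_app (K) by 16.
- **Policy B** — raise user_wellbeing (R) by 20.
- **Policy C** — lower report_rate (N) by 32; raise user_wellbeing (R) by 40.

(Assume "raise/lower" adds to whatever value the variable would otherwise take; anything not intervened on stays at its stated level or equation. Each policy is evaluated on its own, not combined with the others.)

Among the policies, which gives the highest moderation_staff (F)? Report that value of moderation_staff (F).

-979

Policy A (K + 16):
  M = 9
  K = 129 + 16 = 145
  R = 103 + 6·9 − 2·145 = -133
  N = 58 + 2·9 − 3·145 − 4·(-133) = 173
  F = 106 − 6·145 + 4·(-133) + 173 = -1123
Policy B (R + 20):
  M = 9
  K = 129
  R = 103 + 6·9 − 2·129 (+20 from intervention) = -81
  N = 58 + 2·9 − 3·129 − 4·(-81) = 13
  F = 106 − 6·129 + 4·(-81) + 13 = -979
Policy C (N − 32, R + 40):
  M = 9
  K = 129
  R = 103 + 6·9 − 2·129 (+40 from intervention) = -61
  N = 58 + 2·9 − 3·129 − 4·(-61) (−32 from intervention) = -99
  F = 106 − 6·129 + 4·(-61) + (-99) = -1011
Comparing — Policy A: F=-1123, Policy B: F=-979, Policy C: F=-1011. Highest is -979 (Policy B).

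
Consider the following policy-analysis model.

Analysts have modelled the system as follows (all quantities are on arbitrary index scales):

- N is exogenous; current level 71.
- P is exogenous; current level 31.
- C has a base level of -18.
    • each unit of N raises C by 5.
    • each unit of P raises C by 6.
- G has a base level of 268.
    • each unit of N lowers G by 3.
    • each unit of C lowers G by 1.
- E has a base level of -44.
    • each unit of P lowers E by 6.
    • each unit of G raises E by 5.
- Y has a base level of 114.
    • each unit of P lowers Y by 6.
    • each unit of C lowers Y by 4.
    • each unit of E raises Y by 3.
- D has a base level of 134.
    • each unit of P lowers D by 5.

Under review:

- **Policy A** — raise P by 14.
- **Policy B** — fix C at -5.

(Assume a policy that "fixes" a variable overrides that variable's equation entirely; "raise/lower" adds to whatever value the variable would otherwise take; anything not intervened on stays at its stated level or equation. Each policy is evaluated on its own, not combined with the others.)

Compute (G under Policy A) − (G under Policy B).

-612

Policy A (P + 14):
  N = 71
  P = 31 + 14 = 45
  C = -18 + 5·71 + 6·45 = 607
  G = 268 − 3·71 − 607 = -552
Policy B (C := -5):
  N = 71
  P = 31
  C = -5
  G = 268 − 3·71 − (-5) = 60
G: -552 − 60 = -612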